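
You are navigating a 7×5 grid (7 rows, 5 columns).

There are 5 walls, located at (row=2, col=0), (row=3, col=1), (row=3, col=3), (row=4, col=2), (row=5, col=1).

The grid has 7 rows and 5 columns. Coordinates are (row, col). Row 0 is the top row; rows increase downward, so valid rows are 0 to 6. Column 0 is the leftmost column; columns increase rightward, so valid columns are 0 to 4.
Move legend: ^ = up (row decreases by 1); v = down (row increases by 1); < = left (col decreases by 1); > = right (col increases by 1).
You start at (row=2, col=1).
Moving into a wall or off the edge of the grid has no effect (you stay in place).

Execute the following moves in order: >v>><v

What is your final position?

Start: (row=2, col=1)
  > (right): (row=2, col=1) -> (row=2, col=2)
  v (down): (row=2, col=2) -> (row=3, col=2)
  > (right): blocked, stay at (row=3, col=2)
  > (right): blocked, stay at (row=3, col=2)
  < (left): blocked, stay at (row=3, col=2)
  v (down): blocked, stay at (row=3, col=2)
Final: (row=3, col=2)

Answer: Final position: (row=3, col=2)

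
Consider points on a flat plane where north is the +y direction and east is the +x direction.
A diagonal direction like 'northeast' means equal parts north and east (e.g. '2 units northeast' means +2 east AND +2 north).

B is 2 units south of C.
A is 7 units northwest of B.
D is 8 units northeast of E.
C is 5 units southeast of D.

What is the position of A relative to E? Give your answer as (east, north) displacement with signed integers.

Answer: A is at (east=6, north=8) relative to E.

Derivation:
Place E at the origin (east=0, north=0).
  D is 8 units northeast of E: delta (east=+8, north=+8); D at (east=8, north=8).
  C is 5 units southeast of D: delta (east=+5, north=-5); C at (east=13, north=3).
  B is 2 units south of C: delta (east=+0, north=-2); B at (east=13, north=1).
  A is 7 units northwest of B: delta (east=-7, north=+7); A at (east=6, north=8).
Therefore A relative to E: (east=6, north=8).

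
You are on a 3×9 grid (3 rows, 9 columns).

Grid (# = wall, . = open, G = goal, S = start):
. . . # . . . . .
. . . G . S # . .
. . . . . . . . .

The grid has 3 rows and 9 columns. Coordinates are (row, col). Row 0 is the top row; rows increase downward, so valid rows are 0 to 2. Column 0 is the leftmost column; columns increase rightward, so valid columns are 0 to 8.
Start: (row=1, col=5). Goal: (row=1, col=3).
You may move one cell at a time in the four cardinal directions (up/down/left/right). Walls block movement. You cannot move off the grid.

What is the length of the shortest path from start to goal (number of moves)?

Answer: Shortest path length: 2

Derivation:
BFS from (row=1, col=5) until reaching (row=1, col=3):
  Distance 0: (row=1, col=5)
  Distance 1: (row=0, col=5), (row=1, col=4), (row=2, col=5)
  Distance 2: (row=0, col=4), (row=0, col=6), (row=1, col=3), (row=2, col=4), (row=2, col=6)  <- goal reached here
One shortest path (2 moves): (row=1, col=5) -> (row=1, col=4) -> (row=1, col=3)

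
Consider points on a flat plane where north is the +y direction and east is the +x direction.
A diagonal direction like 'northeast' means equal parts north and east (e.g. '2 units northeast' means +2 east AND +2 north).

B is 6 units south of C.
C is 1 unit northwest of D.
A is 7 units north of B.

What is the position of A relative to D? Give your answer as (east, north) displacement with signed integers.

Answer: A is at (east=-1, north=2) relative to D.

Derivation:
Place D at the origin (east=0, north=0).
  C is 1 unit northwest of D: delta (east=-1, north=+1); C at (east=-1, north=1).
  B is 6 units south of C: delta (east=+0, north=-6); B at (east=-1, north=-5).
  A is 7 units north of B: delta (east=+0, north=+7); A at (east=-1, north=2).
Therefore A relative to D: (east=-1, north=2).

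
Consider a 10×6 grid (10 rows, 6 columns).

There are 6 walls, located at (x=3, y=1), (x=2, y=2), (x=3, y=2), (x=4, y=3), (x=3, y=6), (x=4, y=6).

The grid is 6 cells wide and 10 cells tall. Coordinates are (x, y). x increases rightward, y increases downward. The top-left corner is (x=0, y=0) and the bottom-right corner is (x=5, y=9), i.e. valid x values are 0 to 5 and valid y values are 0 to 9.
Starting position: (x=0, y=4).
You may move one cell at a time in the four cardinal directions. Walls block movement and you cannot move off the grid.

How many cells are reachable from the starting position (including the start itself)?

BFS flood-fill from (x=0, y=4):
  Distance 0: (x=0, y=4)
  Distance 1: (x=0, y=3), (x=1, y=4), (x=0, y=5)
  Distance 2: (x=0, y=2), (x=1, y=3), (x=2, y=4), (x=1, y=5), (x=0, y=6)
  Distance 3: (x=0, y=1), (x=1, y=2), (x=2, y=3), (x=3, y=4), (x=2, y=5), (x=1, y=6), (x=0, y=7)
  Distance 4: (x=0, y=0), (x=1, y=1), (x=3, y=3), (x=4, y=4), (x=3, y=5), (x=2, y=6), (x=1, y=7), (x=0, y=8)
  Distance 5: (x=1, y=0), (x=2, y=1), (x=5, y=4), (x=4, y=5), (x=2, y=7), (x=1, y=8), (x=0, y=9)
  Distance 6: (x=2, y=0), (x=5, y=3), (x=5, y=5), (x=3, y=7), (x=2, y=8), (x=1, y=9)
  Distance 7: (x=3, y=0), (x=5, y=2), (x=5, y=6), (x=4, y=7), (x=3, y=8), (x=2, y=9)
  Distance 8: (x=4, y=0), (x=5, y=1), (x=4, y=2), (x=5, y=7), (x=4, y=8), (x=3, y=9)
  Distance 9: (x=5, y=0), (x=4, y=1), (x=5, y=8), (x=4, y=9)
  Distance 10: (x=5, y=9)
Total reachable: 54 (grid has 54 open cells total)

Answer: Reachable cells: 54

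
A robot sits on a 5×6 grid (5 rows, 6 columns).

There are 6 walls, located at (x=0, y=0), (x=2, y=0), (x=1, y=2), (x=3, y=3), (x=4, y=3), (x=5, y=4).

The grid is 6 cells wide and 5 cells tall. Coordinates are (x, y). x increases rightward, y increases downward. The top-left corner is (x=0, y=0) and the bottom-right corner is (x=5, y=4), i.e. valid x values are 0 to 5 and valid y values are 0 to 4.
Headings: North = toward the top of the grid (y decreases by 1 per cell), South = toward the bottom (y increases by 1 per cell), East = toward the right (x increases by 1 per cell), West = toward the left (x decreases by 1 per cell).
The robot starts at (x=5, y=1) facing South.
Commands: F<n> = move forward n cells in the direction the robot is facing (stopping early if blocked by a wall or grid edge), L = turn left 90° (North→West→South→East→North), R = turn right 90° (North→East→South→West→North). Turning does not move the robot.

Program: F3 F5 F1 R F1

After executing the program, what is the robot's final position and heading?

Start: (x=5, y=1), facing South
  F3: move forward 2/3 (blocked), now at (x=5, y=3)
  F5: move forward 0/5 (blocked), now at (x=5, y=3)
  F1: move forward 0/1 (blocked), now at (x=5, y=3)
  R: turn right, now facing West
  F1: move forward 0/1 (blocked), now at (x=5, y=3)
Final: (x=5, y=3), facing West

Answer: Final position: (x=5, y=3), facing West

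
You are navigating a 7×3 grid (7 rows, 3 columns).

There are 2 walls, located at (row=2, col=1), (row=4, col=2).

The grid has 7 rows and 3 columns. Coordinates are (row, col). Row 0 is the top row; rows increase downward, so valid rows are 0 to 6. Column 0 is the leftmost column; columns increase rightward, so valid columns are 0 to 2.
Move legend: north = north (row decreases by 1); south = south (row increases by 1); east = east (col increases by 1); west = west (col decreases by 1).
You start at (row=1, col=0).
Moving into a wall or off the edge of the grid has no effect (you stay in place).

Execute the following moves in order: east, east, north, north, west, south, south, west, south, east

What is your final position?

Answer: Final position: (row=2, col=0)

Derivation:
Start: (row=1, col=0)
  east (east): (row=1, col=0) -> (row=1, col=1)
  east (east): (row=1, col=1) -> (row=1, col=2)
  north (north): (row=1, col=2) -> (row=0, col=2)
  north (north): blocked, stay at (row=0, col=2)
  west (west): (row=0, col=2) -> (row=0, col=1)
  south (south): (row=0, col=1) -> (row=1, col=1)
  south (south): blocked, stay at (row=1, col=1)
  west (west): (row=1, col=1) -> (row=1, col=0)
  south (south): (row=1, col=0) -> (row=2, col=0)
  east (east): blocked, stay at (row=2, col=0)
Final: (row=2, col=0)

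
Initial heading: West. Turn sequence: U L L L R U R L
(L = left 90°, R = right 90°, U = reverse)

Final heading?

Answer: Final heading: East

Derivation:
Start: West
  U (U-turn (180°)) -> East
  L (left (90° counter-clockwise)) -> North
  L (left (90° counter-clockwise)) -> West
  L (left (90° counter-clockwise)) -> South
  R (right (90° clockwise)) -> West
  U (U-turn (180°)) -> East
  R (right (90° clockwise)) -> South
  L (left (90° counter-clockwise)) -> East
Final: East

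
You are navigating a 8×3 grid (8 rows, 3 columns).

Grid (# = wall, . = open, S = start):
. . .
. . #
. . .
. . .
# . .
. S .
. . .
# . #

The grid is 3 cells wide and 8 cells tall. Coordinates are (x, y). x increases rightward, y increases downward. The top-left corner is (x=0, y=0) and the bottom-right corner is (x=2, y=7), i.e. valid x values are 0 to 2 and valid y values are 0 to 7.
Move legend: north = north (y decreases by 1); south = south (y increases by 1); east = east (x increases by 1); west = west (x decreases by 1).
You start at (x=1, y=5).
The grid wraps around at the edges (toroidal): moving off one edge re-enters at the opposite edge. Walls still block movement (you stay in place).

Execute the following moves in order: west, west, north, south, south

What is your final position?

Answer: Final position: (x=2, y=6)

Derivation:
Start: (x=1, y=5)
  west (west): (x=1, y=5) -> (x=0, y=5)
  west (west): (x=0, y=5) -> (x=2, y=5)
  north (north): (x=2, y=5) -> (x=2, y=4)
  south (south): (x=2, y=4) -> (x=2, y=5)
  south (south): (x=2, y=5) -> (x=2, y=6)
Final: (x=2, y=6)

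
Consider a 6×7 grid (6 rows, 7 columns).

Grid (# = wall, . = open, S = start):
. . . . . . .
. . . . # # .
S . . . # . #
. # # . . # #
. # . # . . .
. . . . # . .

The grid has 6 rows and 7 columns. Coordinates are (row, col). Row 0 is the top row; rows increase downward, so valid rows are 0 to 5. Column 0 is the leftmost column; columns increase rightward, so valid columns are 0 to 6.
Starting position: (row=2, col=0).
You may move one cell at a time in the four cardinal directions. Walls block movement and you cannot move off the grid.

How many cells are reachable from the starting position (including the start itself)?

Answer: Reachable cells: 30

Derivation:
BFS flood-fill from (row=2, col=0):
  Distance 0: (row=2, col=0)
  Distance 1: (row=1, col=0), (row=2, col=1), (row=3, col=0)
  Distance 2: (row=0, col=0), (row=1, col=1), (row=2, col=2), (row=4, col=0)
  Distance 3: (row=0, col=1), (row=1, col=2), (row=2, col=3), (row=5, col=0)
  Distance 4: (row=0, col=2), (row=1, col=3), (row=3, col=3), (row=5, col=1)
  Distance 5: (row=0, col=3), (row=3, col=4), (row=5, col=2)
  Distance 6: (row=0, col=4), (row=4, col=2), (row=4, col=4), (row=5, col=3)
  Distance 7: (row=0, col=5), (row=4, col=5)
  Distance 8: (row=0, col=6), (row=4, col=6), (row=5, col=5)
  Distance 9: (row=1, col=6), (row=5, col=6)
Total reachable: 30 (grid has 31 open cells total)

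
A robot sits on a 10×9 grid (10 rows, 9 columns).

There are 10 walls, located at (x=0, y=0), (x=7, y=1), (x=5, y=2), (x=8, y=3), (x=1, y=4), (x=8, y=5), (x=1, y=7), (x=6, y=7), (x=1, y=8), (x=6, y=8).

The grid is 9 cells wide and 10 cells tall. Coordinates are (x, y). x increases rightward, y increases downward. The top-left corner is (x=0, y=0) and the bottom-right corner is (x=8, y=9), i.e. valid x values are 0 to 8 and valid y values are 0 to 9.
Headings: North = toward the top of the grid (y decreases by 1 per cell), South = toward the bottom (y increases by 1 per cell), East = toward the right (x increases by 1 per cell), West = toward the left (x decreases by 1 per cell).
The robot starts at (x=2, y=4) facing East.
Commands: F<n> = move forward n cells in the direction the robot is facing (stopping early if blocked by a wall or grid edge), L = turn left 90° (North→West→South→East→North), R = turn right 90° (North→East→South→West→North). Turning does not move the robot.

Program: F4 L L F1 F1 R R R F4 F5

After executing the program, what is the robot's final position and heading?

Answer: Final position: (x=4, y=9), facing South

Derivation:
Start: (x=2, y=4), facing East
  F4: move forward 4, now at (x=6, y=4)
  L: turn left, now facing North
  L: turn left, now facing West
  F1: move forward 1, now at (x=5, y=4)
  F1: move forward 1, now at (x=4, y=4)
  R: turn right, now facing North
  R: turn right, now facing East
  R: turn right, now facing South
  F4: move forward 4, now at (x=4, y=8)
  F5: move forward 1/5 (blocked), now at (x=4, y=9)
Final: (x=4, y=9), facing South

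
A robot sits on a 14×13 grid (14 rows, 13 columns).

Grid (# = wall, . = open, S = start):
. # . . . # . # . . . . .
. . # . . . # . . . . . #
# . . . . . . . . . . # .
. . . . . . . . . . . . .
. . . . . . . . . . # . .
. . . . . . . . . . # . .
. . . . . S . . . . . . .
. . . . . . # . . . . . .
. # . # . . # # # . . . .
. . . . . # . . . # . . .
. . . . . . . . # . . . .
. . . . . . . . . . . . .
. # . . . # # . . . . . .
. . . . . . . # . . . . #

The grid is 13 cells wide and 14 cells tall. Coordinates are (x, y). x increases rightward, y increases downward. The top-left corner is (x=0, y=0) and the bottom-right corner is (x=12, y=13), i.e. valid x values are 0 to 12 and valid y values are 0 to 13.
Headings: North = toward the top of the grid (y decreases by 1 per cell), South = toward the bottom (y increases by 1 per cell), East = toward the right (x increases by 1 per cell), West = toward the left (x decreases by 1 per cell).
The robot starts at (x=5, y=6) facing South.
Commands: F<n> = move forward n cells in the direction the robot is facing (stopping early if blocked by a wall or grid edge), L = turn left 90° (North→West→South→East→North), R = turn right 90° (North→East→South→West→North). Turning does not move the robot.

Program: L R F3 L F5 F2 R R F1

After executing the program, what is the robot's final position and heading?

Answer: Final position: (x=4, y=8), facing West

Derivation:
Start: (x=5, y=6), facing South
  L: turn left, now facing East
  R: turn right, now facing South
  F3: move forward 2/3 (blocked), now at (x=5, y=8)
  L: turn left, now facing East
  F5: move forward 0/5 (blocked), now at (x=5, y=8)
  F2: move forward 0/2 (blocked), now at (x=5, y=8)
  R: turn right, now facing South
  R: turn right, now facing West
  F1: move forward 1, now at (x=4, y=8)
Final: (x=4, y=8), facing West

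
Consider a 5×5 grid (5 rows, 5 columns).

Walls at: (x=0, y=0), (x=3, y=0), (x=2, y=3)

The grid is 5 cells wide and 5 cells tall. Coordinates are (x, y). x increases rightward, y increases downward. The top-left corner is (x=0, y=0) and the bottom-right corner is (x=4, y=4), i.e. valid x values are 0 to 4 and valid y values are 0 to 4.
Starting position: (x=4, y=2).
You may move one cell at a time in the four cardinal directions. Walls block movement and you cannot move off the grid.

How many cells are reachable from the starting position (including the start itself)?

Answer: Reachable cells: 22

Derivation:
BFS flood-fill from (x=4, y=2):
  Distance 0: (x=4, y=2)
  Distance 1: (x=4, y=1), (x=3, y=2), (x=4, y=3)
  Distance 2: (x=4, y=0), (x=3, y=1), (x=2, y=2), (x=3, y=3), (x=4, y=4)
  Distance 3: (x=2, y=1), (x=1, y=2), (x=3, y=4)
  Distance 4: (x=2, y=0), (x=1, y=1), (x=0, y=2), (x=1, y=3), (x=2, y=4)
  Distance 5: (x=1, y=0), (x=0, y=1), (x=0, y=3), (x=1, y=4)
  Distance 6: (x=0, y=4)
Total reachable: 22 (grid has 22 open cells total)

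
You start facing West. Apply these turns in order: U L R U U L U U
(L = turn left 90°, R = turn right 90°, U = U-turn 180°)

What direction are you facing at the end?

Start: West
  U (U-turn (180°)) -> East
  L (left (90° counter-clockwise)) -> North
  R (right (90° clockwise)) -> East
  U (U-turn (180°)) -> West
  U (U-turn (180°)) -> East
  L (left (90° counter-clockwise)) -> North
  U (U-turn (180°)) -> South
  U (U-turn (180°)) -> North
Final: North

Answer: Final heading: North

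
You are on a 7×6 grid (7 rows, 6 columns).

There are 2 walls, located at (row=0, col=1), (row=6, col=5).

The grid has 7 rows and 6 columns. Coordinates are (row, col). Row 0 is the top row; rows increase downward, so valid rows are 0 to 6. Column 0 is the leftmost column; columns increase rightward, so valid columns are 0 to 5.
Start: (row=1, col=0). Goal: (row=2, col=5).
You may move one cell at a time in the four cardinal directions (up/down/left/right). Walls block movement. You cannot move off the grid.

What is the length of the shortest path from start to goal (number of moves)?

BFS from (row=1, col=0) until reaching (row=2, col=5):
  Distance 0: (row=1, col=0)
  Distance 1: (row=0, col=0), (row=1, col=1), (row=2, col=0)
  Distance 2: (row=1, col=2), (row=2, col=1), (row=3, col=0)
  Distance 3: (row=0, col=2), (row=1, col=3), (row=2, col=2), (row=3, col=1), (row=4, col=0)
  Distance 4: (row=0, col=3), (row=1, col=4), (row=2, col=3), (row=3, col=2), (row=4, col=1), (row=5, col=0)
  Distance 5: (row=0, col=4), (row=1, col=5), (row=2, col=4), (row=3, col=3), (row=4, col=2), (row=5, col=1), (row=6, col=0)
  Distance 6: (row=0, col=5), (row=2, col=5), (row=3, col=4), (row=4, col=3), (row=5, col=2), (row=6, col=1)  <- goal reached here
One shortest path (6 moves): (row=1, col=0) -> (row=1, col=1) -> (row=1, col=2) -> (row=1, col=3) -> (row=1, col=4) -> (row=1, col=5) -> (row=2, col=5)

Answer: Shortest path length: 6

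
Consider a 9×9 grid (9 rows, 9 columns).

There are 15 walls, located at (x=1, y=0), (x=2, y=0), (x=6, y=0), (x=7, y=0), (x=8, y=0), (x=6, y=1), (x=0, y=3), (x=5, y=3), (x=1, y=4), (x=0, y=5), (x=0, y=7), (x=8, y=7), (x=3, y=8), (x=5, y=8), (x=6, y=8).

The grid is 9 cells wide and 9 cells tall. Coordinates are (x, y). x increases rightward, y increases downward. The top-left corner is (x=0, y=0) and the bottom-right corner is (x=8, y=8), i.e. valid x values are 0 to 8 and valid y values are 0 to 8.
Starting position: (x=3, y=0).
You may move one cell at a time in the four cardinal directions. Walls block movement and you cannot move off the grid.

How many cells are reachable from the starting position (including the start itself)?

BFS flood-fill from (x=3, y=0):
  Distance 0: (x=3, y=0)
  Distance 1: (x=4, y=0), (x=3, y=1)
  Distance 2: (x=5, y=0), (x=2, y=1), (x=4, y=1), (x=3, y=2)
  Distance 3: (x=1, y=1), (x=5, y=1), (x=2, y=2), (x=4, y=2), (x=3, y=3)
  Distance 4: (x=0, y=1), (x=1, y=2), (x=5, y=2), (x=2, y=3), (x=4, y=3), (x=3, y=4)
  Distance 5: (x=0, y=0), (x=0, y=2), (x=6, y=2), (x=1, y=3), (x=2, y=4), (x=4, y=4), (x=3, y=5)
  Distance 6: (x=7, y=2), (x=6, y=3), (x=5, y=4), (x=2, y=5), (x=4, y=5), (x=3, y=6)
  Distance 7: (x=7, y=1), (x=8, y=2), (x=7, y=3), (x=6, y=4), (x=1, y=5), (x=5, y=5), (x=2, y=6), (x=4, y=6), (x=3, y=7)
  Distance 8: (x=8, y=1), (x=8, y=3), (x=7, y=4), (x=6, y=5), (x=1, y=6), (x=5, y=6), (x=2, y=7), (x=4, y=7)
  Distance 9: (x=8, y=4), (x=7, y=5), (x=0, y=6), (x=6, y=6), (x=1, y=7), (x=5, y=7), (x=2, y=8), (x=4, y=8)
  Distance 10: (x=8, y=5), (x=7, y=6), (x=6, y=7), (x=1, y=8)
  Distance 11: (x=8, y=6), (x=7, y=7), (x=0, y=8)
  Distance 12: (x=7, y=8)
  Distance 13: (x=8, y=8)
Total reachable: 65 (grid has 66 open cells total)

Answer: Reachable cells: 65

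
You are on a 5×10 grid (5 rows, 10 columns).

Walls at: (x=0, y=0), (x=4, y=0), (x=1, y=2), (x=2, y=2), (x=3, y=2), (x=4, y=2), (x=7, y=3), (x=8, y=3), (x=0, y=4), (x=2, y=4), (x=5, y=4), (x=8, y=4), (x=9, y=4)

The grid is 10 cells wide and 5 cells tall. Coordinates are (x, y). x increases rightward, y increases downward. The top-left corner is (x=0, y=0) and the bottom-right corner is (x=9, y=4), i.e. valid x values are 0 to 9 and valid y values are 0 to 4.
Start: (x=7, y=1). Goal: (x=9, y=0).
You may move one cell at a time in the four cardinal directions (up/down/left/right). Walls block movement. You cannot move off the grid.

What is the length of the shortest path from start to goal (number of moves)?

Answer: Shortest path length: 3

Derivation:
BFS from (x=7, y=1) until reaching (x=9, y=0):
  Distance 0: (x=7, y=1)
  Distance 1: (x=7, y=0), (x=6, y=1), (x=8, y=1), (x=7, y=2)
  Distance 2: (x=6, y=0), (x=8, y=0), (x=5, y=1), (x=9, y=1), (x=6, y=2), (x=8, y=2)
  Distance 3: (x=5, y=0), (x=9, y=0), (x=4, y=1), (x=5, y=2), (x=9, y=2), (x=6, y=3)  <- goal reached here
One shortest path (3 moves): (x=7, y=1) -> (x=8, y=1) -> (x=9, y=1) -> (x=9, y=0)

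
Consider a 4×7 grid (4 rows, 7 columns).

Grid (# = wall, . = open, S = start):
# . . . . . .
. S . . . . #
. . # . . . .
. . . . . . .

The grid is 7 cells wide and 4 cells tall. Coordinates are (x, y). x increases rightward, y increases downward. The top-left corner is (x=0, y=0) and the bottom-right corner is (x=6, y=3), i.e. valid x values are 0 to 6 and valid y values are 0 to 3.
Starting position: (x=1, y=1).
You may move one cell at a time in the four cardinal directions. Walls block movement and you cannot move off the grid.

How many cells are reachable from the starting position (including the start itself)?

BFS flood-fill from (x=1, y=1):
  Distance 0: (x=1, y=1)
  Distance 1: (x=1, y=0), (x=0, y=1), (x=2, y=1), (x=1, y=2)
  Distance 2: (x=2, y=0), (x=3, y=1), (x=0, y=2), (x=1, y=3)
  Distance 3: (x=3, y=0), (x=4, y=1), (x=3, y=2), (x=0, y=3), (x=2, y=3)
  Distance 4: (x=4, y=0), (x=5, y=1), (x=4, y=2), (x=3, y=3)
  Distance 5: (x=5, y=0), (x=5, y=2), (x=4, y=3)
  Distance 6: (x=6, y=0), (x=6, y=2), (x=5, y=3)
  Distance 7: (x=6, y=3)
Total reachable: 25 (grid has 25 open cells total)

Answer: Reachable cells: 25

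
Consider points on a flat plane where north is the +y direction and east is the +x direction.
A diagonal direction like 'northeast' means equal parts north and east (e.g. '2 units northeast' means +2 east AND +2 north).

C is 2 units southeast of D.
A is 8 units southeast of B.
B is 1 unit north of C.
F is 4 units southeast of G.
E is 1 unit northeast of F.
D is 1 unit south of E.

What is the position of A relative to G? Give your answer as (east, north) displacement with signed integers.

Place G at the origin (east=0, north=0).
  F is 4 units southeast of G: delta (east=+4, north=-4); F at (east=4, north=-4).
  E is 1 unit northeast of F: delta (east=+1, north=+1); E at (east=5, north=-3).
  D is 1 unit south of E: delta (east=+0, north=-1); D at (east=5, north=-4).
  C is 2 units southeast of D: delta (east=+2, north=-2); C at (east=7, north=-6).
  B is 1 unit north of C: delta (east=+0, north=+1); B at (east=7, north=-5).
  A is 8 units southeast of B: delta (east=+8, north=-8); A at (east=15, north=-13).
Therefore A relative to G: (east=15, north=-13).

Answer: A is at (east=15, north=-13) relative to G.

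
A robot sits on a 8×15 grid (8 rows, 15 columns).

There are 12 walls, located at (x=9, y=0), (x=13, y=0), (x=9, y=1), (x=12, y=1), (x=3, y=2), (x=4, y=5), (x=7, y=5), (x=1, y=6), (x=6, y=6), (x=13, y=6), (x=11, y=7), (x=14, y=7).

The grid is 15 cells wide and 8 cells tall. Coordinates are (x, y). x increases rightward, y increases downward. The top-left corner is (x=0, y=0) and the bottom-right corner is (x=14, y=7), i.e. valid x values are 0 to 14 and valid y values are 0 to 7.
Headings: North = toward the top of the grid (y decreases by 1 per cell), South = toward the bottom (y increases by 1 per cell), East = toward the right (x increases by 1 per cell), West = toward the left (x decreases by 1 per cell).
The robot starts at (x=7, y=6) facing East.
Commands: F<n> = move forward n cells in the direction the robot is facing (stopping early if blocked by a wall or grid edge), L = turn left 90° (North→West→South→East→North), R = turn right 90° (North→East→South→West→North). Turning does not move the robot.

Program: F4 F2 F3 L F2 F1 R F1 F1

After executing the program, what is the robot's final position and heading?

Start: (x=7, y=6), facing East
  F4: move forward 4, now at (x=11, y=6)
  F2: move forward 1/2 (blocked), now at (x=12, y=6)
  F3: move forward 0/3 (blocked), now at (x=12, y=6)
  L: turn left, now facing North
  F2: move forward 2, now at (x=12, y=4)
  F1: move forward 1, now at (x=12, y=3)
  R: turn right, now facing East
  F1: move forward 1, now at (x=13, y=3)
  F1: move forward 1, now at (x=14, y=3)
Final: (x=14, y=3), facing East

Answer: Final position: (x=14, y=3), facing East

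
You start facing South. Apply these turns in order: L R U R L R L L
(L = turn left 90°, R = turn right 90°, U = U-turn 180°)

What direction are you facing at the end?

Answer: Final heading: West

Derivation:
Start: South
  L (left (90° counter-clockwise)) -> East
  R (right (90° clockwise)) -> South
  U (U-turn (180°)) -> North
  R (right (90° clockwise)) -> East
  L (left (90° counter-clockwise)) -> North
  R (right (90° clockwise)) -> East
  L (left (90° counter-clockwise)) -> North
  L (left (90° counter-clockwise)) -> West
Final: West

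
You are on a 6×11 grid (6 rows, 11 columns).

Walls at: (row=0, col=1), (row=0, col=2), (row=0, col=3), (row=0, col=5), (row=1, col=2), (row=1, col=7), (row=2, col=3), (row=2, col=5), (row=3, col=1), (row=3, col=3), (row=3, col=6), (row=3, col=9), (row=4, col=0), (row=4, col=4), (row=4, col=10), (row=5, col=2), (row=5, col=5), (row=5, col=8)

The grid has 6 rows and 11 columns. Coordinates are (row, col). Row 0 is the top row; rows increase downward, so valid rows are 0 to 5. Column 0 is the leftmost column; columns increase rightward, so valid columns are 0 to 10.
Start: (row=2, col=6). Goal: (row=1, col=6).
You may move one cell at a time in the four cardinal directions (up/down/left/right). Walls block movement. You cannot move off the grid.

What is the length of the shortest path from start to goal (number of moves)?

Answer: Shortest path length: 1

Derivation:
BFS from (row=2, col=6) until reaching (row=1, col=6):
  Distance 0: (row=2, col=6)
  Distance 1: (row=1, col=6), (row=2, col=7)  <- goal reached here
One shortest path (1 moves): (row=2, col=6) -> (row=1, col=6)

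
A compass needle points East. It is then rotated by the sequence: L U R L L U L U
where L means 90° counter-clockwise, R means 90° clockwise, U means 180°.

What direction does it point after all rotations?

Start: East
  L (left (90° counter-clockwise)) -> North
  U (U-turn (180°)) -> South
  R (right (90° clockwise)) -> West
  L (left (90° counter-clockwise)) -> South
  L (left (90° counter-clockwise)) -> East
  U (U-turn (180°)) -> West
  L (left (90° counter-clockwise)) -> South
  U (U-turn (180°)) -> North
Final: North

Answer: Final heading: North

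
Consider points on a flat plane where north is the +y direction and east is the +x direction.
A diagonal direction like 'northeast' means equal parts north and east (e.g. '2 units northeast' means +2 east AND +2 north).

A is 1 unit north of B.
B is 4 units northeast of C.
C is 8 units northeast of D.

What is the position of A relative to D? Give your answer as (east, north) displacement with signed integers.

Answer: A is at (east=12, north=13) relative to D.

Derivation:
Place D at the origin (east=0, north=0).
  C is 8 units northeast of D: delta (east=+8, north=+8); C at (east=8, north=8).
  B is 4 units northeast of C: delta (east=+4, north=+4); B at (east=12, north=12).
  A is 1 unit north of B: delta (east=+0, north=+1); A at (east=12, north=13).
Therefore A relative to D: (east=12, north=13).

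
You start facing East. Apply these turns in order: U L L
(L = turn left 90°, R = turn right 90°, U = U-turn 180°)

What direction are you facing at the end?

Answer: Final heading: East

Derivation:
Start: East
  U (U-turn (180°)) -> West
  L (left (90° counter-clockwise)) -> South
  L (left (90° counter-clockwise)) -> East
Final: East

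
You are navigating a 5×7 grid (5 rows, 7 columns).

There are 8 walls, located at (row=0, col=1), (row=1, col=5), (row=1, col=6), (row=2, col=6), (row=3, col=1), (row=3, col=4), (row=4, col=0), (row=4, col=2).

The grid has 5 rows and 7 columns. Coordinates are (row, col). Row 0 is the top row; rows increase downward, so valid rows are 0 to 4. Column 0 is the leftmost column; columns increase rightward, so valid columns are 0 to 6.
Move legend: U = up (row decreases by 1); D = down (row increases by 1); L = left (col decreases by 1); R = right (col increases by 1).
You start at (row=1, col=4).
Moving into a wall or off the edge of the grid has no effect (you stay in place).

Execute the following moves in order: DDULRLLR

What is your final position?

Start: (row=1, col=4)
  D (down): (row=1, col=4) -> (row=2, col=4)
  D (down): blocked, stay at (row=2, col=4)
  U (up): (row=2, col=4) -> (row=1, col=4)
  L (left): (row=1, col=4) -> (row=1, col=3)
  R (right): (row=1, col=3) -> (row=1, col=4)
  L (left): (row=1, col=4) -> (row=1, col=3)
  L (left): (row=1, col=3) -> (row=1, col=2)
  R (right): (row=1, col=2) -> (row=1, col=3)
Final: (row=1, col=3)

Answer: Final position: (row=1, col=3)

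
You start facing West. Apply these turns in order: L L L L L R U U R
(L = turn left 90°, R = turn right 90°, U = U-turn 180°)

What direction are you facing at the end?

Answer: Final heading: North

Derivation:
Start: West
  L (left (90° counter-clockwise)) -> South
  L (left (90° counter-clockwise)) -> East
  L (left (90° counter-clockwise)) -> North
  L (left (90° counter-clockwise)) -> West
  L (left (90° counter-clockwise)) -> South
  R (right (90° clockwise)) -> West
  U (U-turn (180°)) -> East
  U (U-turn (180°)) -> West
  R (right (90° clockwise)) -> North
Final: North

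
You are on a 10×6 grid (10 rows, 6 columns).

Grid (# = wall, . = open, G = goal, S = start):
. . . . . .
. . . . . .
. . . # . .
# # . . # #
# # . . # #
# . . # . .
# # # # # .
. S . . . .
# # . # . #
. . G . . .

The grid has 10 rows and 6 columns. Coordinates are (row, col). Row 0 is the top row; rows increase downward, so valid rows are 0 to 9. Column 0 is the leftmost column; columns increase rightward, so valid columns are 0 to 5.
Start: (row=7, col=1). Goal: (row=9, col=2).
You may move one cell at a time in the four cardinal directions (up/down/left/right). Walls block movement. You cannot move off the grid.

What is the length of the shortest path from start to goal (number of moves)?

BFS from (row=7, col=1) until reaching (row=9, col=2):
  Distance 0: (row=7, col=1)
  Distance 1: (row=7, col=0), (row=7, col=2)
  Distance 2: (row=7, col=3), (row=8, col=2)
  Distance 3: (row=7, col=4), (row=9, col=2)  <- goal reached here
One shortest path (3 moves): (row=7, col=1) -> (row=7, col=2) -> (row=8, col=2) -> (row=9, col=2)

Answer: Shortest path length: 3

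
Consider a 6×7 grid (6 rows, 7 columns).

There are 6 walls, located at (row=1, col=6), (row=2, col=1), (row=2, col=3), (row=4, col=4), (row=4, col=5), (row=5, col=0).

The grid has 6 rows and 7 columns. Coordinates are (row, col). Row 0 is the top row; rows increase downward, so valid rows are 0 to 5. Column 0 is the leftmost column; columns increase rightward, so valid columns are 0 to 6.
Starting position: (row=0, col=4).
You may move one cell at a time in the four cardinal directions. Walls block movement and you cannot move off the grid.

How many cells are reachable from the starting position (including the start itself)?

BFS flood-fill from (row=0, col=4):
  Distance 0: (row=0, col=4)
  Distance 1: (row=0, col=3), (row=0, col=5), (row=1, col=4)
  Distance 2: (row=0, col=2), (row=0, col=6), (row=1, col=3), (row=1, col=5), (row=2, col=4)
  Distance 3: (row=0, col=1), (row=1, col=2), (row=2, col=5), (row=3, col=4)
  Distance 4: (row=0, col=0), (row=1, col=1), (row=2, col=2), (row=2, col=6), (row=3, col=3), (row=3, col=5)
  Distance 5: (row=1, col=0), (row=3, col=2), (row=3, col=6), (row=4, col=3)
  Distance 6: (row=2, col=0), (row=3, col=1), (row=4, col=2), (row=4, col=6), (row=5, col=3)
  Distance 7: (row=3, col=0), (row=4, col=1), (row=5, col=2), (row=5, col=4), (row=5, col=6)
  Distance 8: (row=4, col=0), (row=5, col=1), (row=5, col=5)
Total reachable: 36 (grid has 36 open cells total)

Answer: Reachable cells: 36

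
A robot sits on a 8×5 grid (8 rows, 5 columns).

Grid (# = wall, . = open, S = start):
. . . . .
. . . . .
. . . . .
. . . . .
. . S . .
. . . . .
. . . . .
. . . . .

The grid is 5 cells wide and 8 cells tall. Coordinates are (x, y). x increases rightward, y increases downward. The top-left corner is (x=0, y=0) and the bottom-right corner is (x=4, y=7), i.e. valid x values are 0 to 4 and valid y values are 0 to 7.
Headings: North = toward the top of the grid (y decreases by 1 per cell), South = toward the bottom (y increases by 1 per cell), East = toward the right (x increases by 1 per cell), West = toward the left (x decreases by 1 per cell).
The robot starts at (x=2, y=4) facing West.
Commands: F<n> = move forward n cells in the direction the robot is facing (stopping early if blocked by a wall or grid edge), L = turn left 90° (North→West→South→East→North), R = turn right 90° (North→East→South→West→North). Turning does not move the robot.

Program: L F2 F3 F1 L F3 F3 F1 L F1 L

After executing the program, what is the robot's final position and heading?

Start: (x=2, y=4), facing West
  L: turn left, now facing South
  F2: move forward 2, now at (x=2, y=6)
  F3: move forward 1/3 (blocked), now at (x=2, y=7)
  F1: move forward 0/1 (blocked), now at (x=2, y=7)
  L: turn left, now facing East
  F3: move forward 2/3 (blocked), now at (x=4, y=7)
  F3: move forward 0/3 (blocked), now at (x=4, y=7)
  F1: move forward 0/1 (blocked), now at (x=4, y=7)
  L: turn left, now facing North
  F1: move forward 1, now at (x=4, y=6)
  L: turn left, now facing West
Final: (x=4, y=6), facing West

Answer: Final position: (x=4, y=6), facing West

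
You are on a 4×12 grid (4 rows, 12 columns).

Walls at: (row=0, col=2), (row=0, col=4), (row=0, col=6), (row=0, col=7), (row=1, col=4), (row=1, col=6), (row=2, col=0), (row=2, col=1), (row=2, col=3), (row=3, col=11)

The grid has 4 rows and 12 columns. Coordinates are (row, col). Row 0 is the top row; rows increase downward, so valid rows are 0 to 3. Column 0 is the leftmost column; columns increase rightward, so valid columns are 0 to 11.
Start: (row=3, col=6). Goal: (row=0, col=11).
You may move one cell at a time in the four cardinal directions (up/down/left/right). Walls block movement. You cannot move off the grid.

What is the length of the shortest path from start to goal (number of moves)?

Answer: Shortest path length: 8

Derivation:
BFS from (row=3, col=6) until reaching (row=0, col=11):
  Distance 0: (row=3, col=6)
  Distance 1: (row=2, col=6), (row=3, col=5), (row=3, col=7)
  Distance 2: (row=2, col=5), (row=2, col=7), (row=3, col=4), (row=3, col=8)
  Distance 3: (row=1, col=5), (row=1, col=7), (row=2, col=4), (row=2, col=8), (row=3, col=3), (row=3, col=9)
  Distance 4: (row=0, col=5), (row=1, col=8), (row=2, col=9), (row=3, col=2), (row=3, col=10)
  Distance 5: (row=0, col=8), (row=1, col=9), (row=2, col=2), (row=2, col=10), (row=3, col=1)
  Distance 6: (row=0, col=9), (row=1, col=2), (row=1, col=10), (row=2, col=11), (row=3, col=0)
  Distance 7: (row=0, col=10), (row=1, col=1), (row=1, col=3), (row=1, col=11)
  Distance 8: (row=0, col=1), (row=0, col=3), (row=0, col=11), (row=1, col=0)  <- goal reached here
One shortest path (8 moves): (row=3, col=6) -> (row=3, col=7) -> (row=3, col=8) -> (row=3, col=9) -> (row=3, col=10) -> (row=2, col=10) -> (row=2, col=11) -> (row=1, col=11) -> (row=0, col=11)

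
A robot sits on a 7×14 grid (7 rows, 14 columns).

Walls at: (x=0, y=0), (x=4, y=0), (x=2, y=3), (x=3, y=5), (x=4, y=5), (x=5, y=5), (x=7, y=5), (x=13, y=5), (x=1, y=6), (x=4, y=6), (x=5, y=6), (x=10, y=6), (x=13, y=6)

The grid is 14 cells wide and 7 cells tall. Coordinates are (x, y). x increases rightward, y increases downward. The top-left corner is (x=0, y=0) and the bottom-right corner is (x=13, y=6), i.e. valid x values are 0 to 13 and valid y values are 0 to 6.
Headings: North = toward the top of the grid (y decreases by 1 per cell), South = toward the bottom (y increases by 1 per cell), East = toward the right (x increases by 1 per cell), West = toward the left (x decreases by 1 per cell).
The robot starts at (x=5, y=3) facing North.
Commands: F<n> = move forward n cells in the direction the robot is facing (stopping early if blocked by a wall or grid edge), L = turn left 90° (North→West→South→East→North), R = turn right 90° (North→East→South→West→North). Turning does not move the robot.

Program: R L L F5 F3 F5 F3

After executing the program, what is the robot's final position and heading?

Start: (x=5, y=3), facing North
  R: turn right, now facing East
  L: turn left, now facing North
  L: turn left, now facing West
  F5: move forward 2/5 (blocked), now at (x=3, y=3)
  F3: move forward 0/3 (blocked), now at (x=3, y=3)
  F5: move forward 0/5 (blocked), now at (x=3, y=3)
  F3: move forward 0/3 (blocked), now at (x=3, y=3)
Final: (x=3, y=3), facing West

Answer: Final position: (x=3, y=3), facing West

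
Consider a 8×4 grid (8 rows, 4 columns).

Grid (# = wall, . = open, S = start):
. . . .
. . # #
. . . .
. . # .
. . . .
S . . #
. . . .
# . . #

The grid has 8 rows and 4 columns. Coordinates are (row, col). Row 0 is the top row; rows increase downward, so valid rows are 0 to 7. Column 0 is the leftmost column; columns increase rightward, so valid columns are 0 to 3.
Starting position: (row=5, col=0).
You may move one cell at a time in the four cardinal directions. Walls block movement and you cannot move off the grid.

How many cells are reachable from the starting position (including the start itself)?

Answer: Reachable cells: 26

Derivation:
BFS flood-fill from (row=5, col=0):
  Distance 0: (row=5, col=0)
  Distance 1: (row=4, col=0), (row=5, col=1), (row=6, col=0)
  Distance 2: (row=3, col=0), (row=4, col=1), (row=5, col=2), (row=6, col=1)
  Distance 3: (row=2, col=0), (row=3, col=1), (row=4, col=2), (row=6, col=2), (row=7, col=1)
  Distance 4: (row=1, col=0), (row=2, col=1), (row=4, col=3), (row=6, col=3), (row=7, col=2)
  Distance 5: (row=0, col=0), (row=1, col=1), (row=2, col=2), (row=3, col=3)
  Distance 6: (row=0, col=1), (row=2, col=3)
  Distance 7: (row=0, col=2)
  Distance 8: (row=0, col=3)
Total reachable: 26 (grid has 26 open cells total)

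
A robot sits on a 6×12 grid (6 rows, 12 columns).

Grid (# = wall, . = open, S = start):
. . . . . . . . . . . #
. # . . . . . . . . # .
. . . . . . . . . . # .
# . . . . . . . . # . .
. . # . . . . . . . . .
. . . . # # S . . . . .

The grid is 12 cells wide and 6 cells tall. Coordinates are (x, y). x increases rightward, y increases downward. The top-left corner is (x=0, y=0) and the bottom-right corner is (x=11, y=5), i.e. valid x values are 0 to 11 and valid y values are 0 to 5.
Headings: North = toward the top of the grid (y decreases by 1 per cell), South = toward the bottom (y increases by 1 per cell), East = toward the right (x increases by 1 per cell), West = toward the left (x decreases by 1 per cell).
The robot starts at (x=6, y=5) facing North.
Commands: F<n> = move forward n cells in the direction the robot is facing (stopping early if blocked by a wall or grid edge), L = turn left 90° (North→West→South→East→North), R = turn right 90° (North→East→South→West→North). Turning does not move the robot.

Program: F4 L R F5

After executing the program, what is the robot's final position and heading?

Start: (x=6, y=5), facing North
  F4: move forward 4, now at (x=6, y=1)
  L: turn left, now facing West
  R: turn right, now facing North
  F5: move forward 1/5 (blocked), now at (x=6, y=0)
Final: (x=6, y=0), facing North

Answer: Final position: (x=6, y=0), facing North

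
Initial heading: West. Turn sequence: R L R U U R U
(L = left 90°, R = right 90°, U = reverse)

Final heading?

Answer: Final heading: West

Derivation:
Start: West
  R (right (90° clockwise)) -> North
  L (left (90° counter-clockwise)) -> West
  R (right (90° clockwise)) -> North
  U (U-turn (180°)) -> South
  U (U-turn (180°)) -> North
  R (right (90° clockwise)) -> East
  U (U-turn (180°)) -> West
Final: West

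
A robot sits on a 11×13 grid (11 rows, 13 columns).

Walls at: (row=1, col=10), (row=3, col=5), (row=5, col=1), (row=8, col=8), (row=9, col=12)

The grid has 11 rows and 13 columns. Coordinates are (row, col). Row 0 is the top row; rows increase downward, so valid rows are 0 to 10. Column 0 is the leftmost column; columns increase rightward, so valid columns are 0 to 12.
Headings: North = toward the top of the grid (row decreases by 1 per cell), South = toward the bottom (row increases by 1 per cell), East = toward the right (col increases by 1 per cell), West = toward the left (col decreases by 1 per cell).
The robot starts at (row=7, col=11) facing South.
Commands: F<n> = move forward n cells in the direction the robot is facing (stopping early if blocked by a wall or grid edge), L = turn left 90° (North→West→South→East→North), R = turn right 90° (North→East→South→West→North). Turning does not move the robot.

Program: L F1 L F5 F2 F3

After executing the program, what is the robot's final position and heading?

Start: (row=7, col=11), facing South
  L: turn left, now facing East
  F1: move forward 1, now at (row=7, col=12)
  L: turn left, now facing North
  F5: move forward 5, now at (row=2, col=12)
  F2: move forward 2, now at (row=0, col=12)
  F3: move forward 0/3 (blocked), now at (row=0, col=12)
Final: (row=0, col=12), facing North

Answer: Final position: (row=0, col=12), facing North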